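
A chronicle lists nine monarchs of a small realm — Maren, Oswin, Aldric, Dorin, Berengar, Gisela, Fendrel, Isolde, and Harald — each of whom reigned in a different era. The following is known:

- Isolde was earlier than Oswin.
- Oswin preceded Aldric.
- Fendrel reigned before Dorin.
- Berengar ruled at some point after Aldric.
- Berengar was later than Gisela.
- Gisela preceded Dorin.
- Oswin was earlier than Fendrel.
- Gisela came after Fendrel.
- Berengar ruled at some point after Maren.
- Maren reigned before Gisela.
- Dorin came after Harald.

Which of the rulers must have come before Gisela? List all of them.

Fendrel, Isolde, Maren, Oswin

Directly stated before Gisela: Fendrel and Maren.
Isolde reaches Gisela via Isolde → Oswin → Fendrel → Gisela.
Oswin reaches Gisela via Oswin → Fendrel → Gisela.
No chain forces Dorin (or any of the others) ahead of Gisela.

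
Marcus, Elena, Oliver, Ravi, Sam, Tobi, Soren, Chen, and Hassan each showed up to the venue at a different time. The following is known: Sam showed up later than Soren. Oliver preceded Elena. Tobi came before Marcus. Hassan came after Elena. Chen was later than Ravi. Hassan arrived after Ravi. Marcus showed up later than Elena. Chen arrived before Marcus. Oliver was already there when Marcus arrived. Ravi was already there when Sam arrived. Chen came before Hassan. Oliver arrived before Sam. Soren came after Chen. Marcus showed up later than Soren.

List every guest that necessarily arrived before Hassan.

Chen, Elena, Oliver, Ravi

Directly stated before Hassan: Chen, Elena, and Ravi.
Oliver reaches Hassan via Oliver → Elena → Hassan.
No chain forces Sam (or any of the others) ahead of Hassan.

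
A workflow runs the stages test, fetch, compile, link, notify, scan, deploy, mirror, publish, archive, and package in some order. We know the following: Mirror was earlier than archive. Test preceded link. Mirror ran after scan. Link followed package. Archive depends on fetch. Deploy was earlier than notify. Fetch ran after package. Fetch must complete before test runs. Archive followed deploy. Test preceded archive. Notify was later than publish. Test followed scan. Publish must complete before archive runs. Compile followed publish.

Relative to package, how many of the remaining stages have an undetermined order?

6

Forced after package: archive, fetch, link, and test.
That leaves compile, deploy, mirror, notify, publish, and scan with no forced order relative to package — 6.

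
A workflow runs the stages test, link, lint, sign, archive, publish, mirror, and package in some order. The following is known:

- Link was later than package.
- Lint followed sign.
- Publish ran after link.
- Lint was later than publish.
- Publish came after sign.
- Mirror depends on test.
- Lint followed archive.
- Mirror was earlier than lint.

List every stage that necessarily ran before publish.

Directly stated before publish: link and sign.
Package reaches publish via package → link → publish.

link, package, sign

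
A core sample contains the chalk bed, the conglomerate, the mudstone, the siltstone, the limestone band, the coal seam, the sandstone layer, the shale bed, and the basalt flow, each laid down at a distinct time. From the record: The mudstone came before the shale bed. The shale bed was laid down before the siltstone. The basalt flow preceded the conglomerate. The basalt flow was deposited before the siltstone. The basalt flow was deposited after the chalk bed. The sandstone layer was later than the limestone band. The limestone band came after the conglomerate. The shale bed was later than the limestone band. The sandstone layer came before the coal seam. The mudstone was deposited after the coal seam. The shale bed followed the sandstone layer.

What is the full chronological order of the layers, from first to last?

the chalk bed, the basalt flow, the conglomerate, the limestone band, the sandstone layer, the coal seam, the mudstone, the shale bed, the siltstone

The constraints fix every adjacent pair, so only one ordering works:
the chalk bed → the basalt flow → the conglomerate → the limestone band → the sandstone layer → the coal seam → the mudstone → the shale bed → the siltstone.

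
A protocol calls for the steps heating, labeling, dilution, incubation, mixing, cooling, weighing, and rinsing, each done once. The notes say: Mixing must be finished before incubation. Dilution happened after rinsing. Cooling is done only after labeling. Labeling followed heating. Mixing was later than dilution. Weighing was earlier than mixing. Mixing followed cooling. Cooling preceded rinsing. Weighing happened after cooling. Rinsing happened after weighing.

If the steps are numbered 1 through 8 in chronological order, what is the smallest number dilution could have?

Cooling, heating, labeling, rinsing, and weighing must all come before dilution — 5 forced predecessors.
Nothing else is forced ahead of dilution, so its earliest slot is position 5 + 1 = 6.

6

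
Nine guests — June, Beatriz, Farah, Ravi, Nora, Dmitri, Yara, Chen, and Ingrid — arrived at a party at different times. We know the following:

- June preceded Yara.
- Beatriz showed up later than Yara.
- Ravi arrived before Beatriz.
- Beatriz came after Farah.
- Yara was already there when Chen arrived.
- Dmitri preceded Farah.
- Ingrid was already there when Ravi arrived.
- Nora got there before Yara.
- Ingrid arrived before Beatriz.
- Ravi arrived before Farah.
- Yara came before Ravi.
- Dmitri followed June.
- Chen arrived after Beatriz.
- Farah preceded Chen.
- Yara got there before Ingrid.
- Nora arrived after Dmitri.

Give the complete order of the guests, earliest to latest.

June, Dmitri, Nora, Yara, Ingrid, Ravi, Farah, Beatriz, Chen

The constraints fix every adjacent pair, so only one ordering works:
June → Dmitri → Nora → Yara → Ingrid → Ravi → Farah → Beatriz → Chen.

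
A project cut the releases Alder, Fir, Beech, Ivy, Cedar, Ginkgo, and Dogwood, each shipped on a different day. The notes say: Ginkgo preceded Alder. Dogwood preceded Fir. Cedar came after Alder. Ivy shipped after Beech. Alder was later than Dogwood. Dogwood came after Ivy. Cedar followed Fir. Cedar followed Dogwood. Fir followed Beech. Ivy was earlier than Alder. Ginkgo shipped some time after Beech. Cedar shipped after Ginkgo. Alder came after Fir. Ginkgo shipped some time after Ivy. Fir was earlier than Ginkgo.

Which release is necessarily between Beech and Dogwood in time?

Tracing the constraints gives Beech → Ivy → Dogwood, so Ivy sits after Beech and before Dogwood.
No other release is forced both after Beech and before Dogwood.

Ivy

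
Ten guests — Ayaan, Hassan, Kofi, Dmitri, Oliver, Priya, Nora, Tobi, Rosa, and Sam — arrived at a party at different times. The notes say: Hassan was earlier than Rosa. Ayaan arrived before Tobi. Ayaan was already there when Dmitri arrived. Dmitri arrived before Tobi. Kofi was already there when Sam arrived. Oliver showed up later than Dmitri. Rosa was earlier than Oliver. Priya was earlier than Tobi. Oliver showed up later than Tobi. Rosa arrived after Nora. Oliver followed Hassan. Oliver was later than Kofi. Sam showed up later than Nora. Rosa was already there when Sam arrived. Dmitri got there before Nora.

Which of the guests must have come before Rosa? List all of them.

Directly stated before Rosa: Hassan and Nora.
Ayaan reaches Rosa via Ayaan → Dmitri → Nora → Rosa.
Dmitri reaches Rosa via Dmitri → Nora → Rosa.

Ayaan, Dmitri, Hassan, Nora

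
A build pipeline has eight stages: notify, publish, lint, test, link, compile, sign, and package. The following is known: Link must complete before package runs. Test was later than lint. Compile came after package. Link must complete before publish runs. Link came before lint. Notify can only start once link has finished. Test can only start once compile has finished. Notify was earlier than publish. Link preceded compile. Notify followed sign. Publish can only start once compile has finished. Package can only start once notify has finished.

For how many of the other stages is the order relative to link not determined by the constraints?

Forced after link: compile, lint, notify, package, publish, and test.
That leaves sign with no forced order relative to link — 1.

1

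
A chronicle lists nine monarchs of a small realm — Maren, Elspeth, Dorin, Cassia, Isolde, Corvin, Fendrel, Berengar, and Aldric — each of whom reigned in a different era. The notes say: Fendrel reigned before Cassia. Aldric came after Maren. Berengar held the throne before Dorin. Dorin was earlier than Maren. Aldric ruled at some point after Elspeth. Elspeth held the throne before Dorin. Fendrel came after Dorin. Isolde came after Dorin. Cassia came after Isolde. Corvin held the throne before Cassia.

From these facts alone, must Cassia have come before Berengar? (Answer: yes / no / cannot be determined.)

no

Tracing the constraints gives Berengar → Dorin → Fendrel → Cassia, so Berengar must come before Cassia.
That means Cassia cannot be before Berengar.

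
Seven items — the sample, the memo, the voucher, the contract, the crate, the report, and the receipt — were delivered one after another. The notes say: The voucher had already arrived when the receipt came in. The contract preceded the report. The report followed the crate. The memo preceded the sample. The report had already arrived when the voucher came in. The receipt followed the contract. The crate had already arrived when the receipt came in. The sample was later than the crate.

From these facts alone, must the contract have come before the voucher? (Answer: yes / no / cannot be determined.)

Chain the constraints: the contract → the report → the voucher. Each link is directly stated, so the contract comes before the voucher.

yes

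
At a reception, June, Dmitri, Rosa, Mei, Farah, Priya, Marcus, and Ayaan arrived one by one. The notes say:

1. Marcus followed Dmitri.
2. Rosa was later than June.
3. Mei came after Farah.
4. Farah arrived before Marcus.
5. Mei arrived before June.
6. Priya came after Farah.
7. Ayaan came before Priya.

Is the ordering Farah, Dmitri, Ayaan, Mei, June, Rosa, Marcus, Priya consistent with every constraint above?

Check each stated constraint against the proposed order — e.g. Farah is ahead of Marcus; Farah is ahead of Priya. Every pair is in the required order; nothing is violated.

yes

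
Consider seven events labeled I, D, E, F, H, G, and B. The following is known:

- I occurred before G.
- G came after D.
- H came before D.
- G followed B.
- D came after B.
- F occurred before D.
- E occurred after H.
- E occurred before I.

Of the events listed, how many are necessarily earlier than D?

3

Directly stated before D: B, F, and H.
No chain forces G (or any of the others) ahead of D.
That's B, F, and H — 3 in all.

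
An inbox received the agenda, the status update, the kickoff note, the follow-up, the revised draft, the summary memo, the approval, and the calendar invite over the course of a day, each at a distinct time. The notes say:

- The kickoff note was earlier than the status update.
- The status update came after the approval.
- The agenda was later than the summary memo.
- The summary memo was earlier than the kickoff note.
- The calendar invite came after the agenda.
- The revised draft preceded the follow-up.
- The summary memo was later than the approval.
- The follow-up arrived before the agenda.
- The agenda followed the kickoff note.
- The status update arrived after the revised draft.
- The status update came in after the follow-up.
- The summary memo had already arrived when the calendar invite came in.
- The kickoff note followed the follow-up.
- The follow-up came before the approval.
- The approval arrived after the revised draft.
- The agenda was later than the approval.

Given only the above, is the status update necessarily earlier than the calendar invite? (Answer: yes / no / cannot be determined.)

cannot be determined

No chain of stated constraints runs from the status update to the calendar invite, and none runs from the calendar invite to the status update either.
So the relative order of the status update and the calendar invite is not fixed by the given facts.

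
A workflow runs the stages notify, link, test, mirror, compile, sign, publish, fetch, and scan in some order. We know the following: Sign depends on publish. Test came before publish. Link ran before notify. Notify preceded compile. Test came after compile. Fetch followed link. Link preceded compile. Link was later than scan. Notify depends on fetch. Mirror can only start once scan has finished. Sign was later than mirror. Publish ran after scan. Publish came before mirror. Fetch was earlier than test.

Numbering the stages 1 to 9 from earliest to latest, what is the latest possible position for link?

2

Link must come before compile, fetch, mirror, notify, publish, sign, and test — 7 stages forced after it.
Everything else can be placed before link in some valid order, so link can sit as late as position 9 − 7 = 2.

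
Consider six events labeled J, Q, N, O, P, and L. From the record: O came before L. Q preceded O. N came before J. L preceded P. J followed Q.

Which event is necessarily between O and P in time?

Tracing the constraints gives O → L → P, so L sits after O and before P.
No other event is forced both after O and before P.

L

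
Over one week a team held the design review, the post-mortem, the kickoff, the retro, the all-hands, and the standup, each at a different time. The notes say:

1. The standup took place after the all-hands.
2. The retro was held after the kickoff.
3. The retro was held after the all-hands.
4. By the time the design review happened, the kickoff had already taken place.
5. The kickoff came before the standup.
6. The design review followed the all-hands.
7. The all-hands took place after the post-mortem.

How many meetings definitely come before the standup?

Directly stated before the standup: the all-hands and the kickoff.
The post-mortem reaches the standup via the post-mortem → the all-hands → the standup.
That's the all-hands, the kickoff, and the post-mortem — 3 in all.

3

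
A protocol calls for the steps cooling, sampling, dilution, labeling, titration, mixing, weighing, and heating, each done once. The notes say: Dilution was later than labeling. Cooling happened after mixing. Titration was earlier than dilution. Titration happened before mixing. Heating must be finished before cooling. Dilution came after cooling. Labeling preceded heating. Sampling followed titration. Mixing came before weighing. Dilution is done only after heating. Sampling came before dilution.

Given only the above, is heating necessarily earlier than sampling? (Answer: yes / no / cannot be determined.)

No chain of stated constraints runs from heating to sampling, and none runs from sampling to heating either.
So the relative order of heating and sampling is not fixed by the given facts.

cannot be determined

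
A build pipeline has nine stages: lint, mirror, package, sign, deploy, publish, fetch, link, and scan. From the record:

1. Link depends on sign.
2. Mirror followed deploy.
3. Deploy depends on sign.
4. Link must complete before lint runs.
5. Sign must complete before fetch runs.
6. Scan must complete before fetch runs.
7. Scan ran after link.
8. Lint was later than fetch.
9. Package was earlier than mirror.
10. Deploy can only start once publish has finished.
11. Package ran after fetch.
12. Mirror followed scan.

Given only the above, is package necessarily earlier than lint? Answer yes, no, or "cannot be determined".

cannot be determined

No chain of stated constraints runs from package to lint, and none runs from lint to package either.
So the relative order of package and lint is not fixed by the given facts.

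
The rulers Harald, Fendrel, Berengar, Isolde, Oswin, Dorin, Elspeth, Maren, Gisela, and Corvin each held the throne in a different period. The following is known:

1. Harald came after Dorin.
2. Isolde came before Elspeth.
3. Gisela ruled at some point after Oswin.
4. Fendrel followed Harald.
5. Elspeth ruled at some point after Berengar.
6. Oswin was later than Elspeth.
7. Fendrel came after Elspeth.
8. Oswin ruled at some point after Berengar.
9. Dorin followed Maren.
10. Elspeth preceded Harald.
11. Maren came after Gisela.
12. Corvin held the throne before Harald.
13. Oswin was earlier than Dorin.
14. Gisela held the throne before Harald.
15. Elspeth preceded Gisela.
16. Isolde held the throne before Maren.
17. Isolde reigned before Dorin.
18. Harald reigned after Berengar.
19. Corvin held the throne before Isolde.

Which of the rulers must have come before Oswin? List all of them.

Directly stated before Oswin: Berengar and Elspeth.
Corvin reaches Oswin via Corvin → Isolde → Elspeth → Oswin.
Isolde reaches Oswin via Isolde → Elspeth → Oswin.

Berengar, Corvin, Elspeth, Isolde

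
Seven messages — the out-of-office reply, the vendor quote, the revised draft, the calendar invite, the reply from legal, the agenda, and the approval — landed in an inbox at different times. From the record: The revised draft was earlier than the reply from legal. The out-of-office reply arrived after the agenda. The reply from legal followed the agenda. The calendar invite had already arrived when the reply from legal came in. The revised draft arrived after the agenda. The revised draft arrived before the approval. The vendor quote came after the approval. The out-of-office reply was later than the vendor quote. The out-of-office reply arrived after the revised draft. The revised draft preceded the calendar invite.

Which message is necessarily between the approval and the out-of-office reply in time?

the vendor quote

Tracing the constraints gives the approval → the vendor quote → the out-of-office reply, so the vendor quote sits after the approval and before the out-of-office reply.
No other message is forced both after the approval and before the out-of-office reply.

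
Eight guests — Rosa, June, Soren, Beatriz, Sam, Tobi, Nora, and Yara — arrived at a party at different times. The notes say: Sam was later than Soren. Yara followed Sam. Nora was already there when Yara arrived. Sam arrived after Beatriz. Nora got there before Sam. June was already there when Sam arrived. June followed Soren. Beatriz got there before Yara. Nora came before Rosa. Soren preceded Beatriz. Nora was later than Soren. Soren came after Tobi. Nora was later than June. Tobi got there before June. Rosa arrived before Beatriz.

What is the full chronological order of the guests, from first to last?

Tobi, Soren, June, Nora, Rosa, Beatriz, Sam, Yara

The constraints fix every adjacent pair, so only one ordering works:
Tobi → Soren → June → Nora → Rosa → Beatriz → Sam → Yara.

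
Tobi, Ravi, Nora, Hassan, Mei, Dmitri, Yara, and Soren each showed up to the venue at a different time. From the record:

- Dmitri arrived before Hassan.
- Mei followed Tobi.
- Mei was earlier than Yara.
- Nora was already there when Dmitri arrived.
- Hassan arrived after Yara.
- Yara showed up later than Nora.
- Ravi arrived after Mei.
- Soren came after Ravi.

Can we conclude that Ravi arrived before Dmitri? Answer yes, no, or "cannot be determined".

No chain of stated constraints runs from Ravi to Dmitri, and none runs from Dmitri to Ravi either.
So the relative order of Ravi and Dmitri is not fixed by the given facts.

cannot be determined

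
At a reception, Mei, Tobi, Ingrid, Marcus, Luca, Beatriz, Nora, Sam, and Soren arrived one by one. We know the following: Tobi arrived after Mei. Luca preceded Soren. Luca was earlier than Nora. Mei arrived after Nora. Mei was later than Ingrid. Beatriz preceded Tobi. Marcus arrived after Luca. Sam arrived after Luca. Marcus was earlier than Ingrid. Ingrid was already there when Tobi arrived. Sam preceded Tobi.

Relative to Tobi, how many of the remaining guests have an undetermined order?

1

Forced before Tobi: Beatriz, Ingrid, Luca, Marcus, Mei, Nora, and Sam.
That leaves Soren with no forced order relative to Tobi — 1.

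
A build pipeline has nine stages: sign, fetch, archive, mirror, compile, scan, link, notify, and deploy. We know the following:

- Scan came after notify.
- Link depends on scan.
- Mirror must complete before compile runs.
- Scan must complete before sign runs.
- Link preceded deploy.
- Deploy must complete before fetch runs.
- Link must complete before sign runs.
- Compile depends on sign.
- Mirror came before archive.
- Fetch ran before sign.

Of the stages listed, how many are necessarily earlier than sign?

Directly stated before sign: fetch, link, and scan.
Deploy reaches sign via deploy → fetch → sign.
Notify reaches sign via notify → scan → sign.
No chain forces archive (or any of the others) ahead of sign.
That's deploy, fetch, link, notify, and scan — 5 in all.

5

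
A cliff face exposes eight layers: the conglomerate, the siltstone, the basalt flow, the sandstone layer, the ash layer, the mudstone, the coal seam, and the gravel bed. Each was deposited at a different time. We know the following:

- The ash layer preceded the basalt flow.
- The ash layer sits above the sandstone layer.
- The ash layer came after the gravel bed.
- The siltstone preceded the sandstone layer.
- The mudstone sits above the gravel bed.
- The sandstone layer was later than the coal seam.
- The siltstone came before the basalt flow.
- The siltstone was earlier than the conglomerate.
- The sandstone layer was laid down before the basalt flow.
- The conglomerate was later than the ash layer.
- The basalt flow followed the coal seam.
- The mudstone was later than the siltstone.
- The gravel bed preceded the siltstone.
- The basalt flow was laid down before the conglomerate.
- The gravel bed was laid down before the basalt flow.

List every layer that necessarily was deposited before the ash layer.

the coal seam, the gravel bed, the sandstone layer, the siltstone

Directly stated before the ash layer: the gravel bed and the sandstone layer.
The coal seam reaches the ash layer via the coal seam → the sandstone layer → the ash layer.
The siltstone reaches the ash layer via the siltstone → the sandstone layer → the ash layer.
No chain forces the conglomerate (or any of the others) ahead of the ash layer.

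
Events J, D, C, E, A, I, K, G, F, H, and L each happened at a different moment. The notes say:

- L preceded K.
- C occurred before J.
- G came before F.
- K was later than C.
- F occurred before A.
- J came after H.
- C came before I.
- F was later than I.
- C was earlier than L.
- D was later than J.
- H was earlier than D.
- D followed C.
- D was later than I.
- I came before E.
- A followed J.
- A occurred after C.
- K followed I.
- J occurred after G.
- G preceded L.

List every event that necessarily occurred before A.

C, F, G, H, I, J

Directly stated before A: C, F, and J.
G reaches A via G → F → A.
H reaches A via H → J → A.
I reaches A via I → F → A.
No chain forces E (or any of the others) ahead of A.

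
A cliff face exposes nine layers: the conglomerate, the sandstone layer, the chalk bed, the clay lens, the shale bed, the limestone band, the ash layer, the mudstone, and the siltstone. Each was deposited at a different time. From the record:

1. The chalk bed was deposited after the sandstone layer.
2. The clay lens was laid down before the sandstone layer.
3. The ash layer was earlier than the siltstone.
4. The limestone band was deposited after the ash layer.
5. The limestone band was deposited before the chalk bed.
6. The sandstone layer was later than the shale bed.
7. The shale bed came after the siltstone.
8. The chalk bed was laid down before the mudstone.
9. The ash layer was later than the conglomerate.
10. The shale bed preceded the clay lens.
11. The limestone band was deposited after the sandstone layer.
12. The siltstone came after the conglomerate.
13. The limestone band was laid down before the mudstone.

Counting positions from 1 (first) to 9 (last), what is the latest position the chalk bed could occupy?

The chalk bed must come before the mudstone — 1 layer forced after it.
Everything else can be placed before the chalk bed in some valid order, so the chalk bed can sit as late as position 9 − 1 = 8.

8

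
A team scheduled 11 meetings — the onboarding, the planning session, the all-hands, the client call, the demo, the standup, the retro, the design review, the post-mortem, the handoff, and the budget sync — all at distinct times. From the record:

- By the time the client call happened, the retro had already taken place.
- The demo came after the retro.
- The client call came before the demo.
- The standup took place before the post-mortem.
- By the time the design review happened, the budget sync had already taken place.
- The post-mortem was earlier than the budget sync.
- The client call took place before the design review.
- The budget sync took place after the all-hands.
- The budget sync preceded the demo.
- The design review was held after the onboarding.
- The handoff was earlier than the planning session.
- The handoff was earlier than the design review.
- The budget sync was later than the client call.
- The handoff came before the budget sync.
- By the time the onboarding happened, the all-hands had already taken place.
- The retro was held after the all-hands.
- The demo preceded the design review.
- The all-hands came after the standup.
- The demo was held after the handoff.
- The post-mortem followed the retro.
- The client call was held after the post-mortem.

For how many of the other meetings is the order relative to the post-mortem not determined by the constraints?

3

Forced before the post-mortem: the all-hands, the retro, and the standup; forced after the post-mortem: the budget sync, the client call, the demo, and the design review.
That leaves the handoff, the onboarding, and the planning session with no forced order relative to the post-mortem — 3.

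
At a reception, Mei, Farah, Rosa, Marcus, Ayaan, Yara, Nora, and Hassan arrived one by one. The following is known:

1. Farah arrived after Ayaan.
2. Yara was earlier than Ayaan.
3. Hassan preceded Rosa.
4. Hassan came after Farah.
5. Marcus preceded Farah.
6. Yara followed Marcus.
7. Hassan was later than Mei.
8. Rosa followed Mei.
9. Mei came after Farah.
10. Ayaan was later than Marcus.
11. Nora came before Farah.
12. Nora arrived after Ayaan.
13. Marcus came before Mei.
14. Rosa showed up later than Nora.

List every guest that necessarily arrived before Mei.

Directly stated before Mei: Farah and Marcus.
Ayaan reaches Mei via Ayaan → Farah → Mei.
Nora reaches Mei via Nora → Farah → Mei.
Yara reaches Mei via Yara → Ayaan → Farah → Mei.

Ayaan, Farah, Marcus, Nora, Yara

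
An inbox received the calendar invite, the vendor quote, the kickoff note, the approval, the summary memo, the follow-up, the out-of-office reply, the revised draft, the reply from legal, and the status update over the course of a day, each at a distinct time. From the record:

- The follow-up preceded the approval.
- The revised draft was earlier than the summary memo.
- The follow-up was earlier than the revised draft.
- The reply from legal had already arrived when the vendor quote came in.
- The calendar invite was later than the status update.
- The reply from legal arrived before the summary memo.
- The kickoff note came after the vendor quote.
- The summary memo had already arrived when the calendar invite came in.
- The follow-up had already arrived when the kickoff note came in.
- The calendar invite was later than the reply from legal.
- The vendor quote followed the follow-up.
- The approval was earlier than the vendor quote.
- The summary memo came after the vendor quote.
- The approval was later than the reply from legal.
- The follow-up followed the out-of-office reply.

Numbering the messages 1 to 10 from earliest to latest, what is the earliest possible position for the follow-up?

The out-of-office reply must come before the follow-up — 1 forced predecessor.
Nothing else is forced ahead of the follow-up, so its earliest slot is position 1 + 1 = 2.

2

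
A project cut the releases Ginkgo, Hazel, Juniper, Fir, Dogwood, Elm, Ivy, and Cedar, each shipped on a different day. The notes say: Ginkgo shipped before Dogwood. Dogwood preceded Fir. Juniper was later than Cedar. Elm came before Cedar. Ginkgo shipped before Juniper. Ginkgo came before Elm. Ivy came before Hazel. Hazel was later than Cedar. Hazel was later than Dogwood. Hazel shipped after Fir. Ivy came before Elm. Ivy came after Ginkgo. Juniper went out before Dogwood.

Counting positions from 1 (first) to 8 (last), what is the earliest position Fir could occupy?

7

Cedar, Dogwood, Elm, Ginkgo, Ivy, and Juniper must all come before Fir — 6 forced predecessors.
Nothing else is forced ahead of Fir, so its earliest slot is position 6 + 1 = 7.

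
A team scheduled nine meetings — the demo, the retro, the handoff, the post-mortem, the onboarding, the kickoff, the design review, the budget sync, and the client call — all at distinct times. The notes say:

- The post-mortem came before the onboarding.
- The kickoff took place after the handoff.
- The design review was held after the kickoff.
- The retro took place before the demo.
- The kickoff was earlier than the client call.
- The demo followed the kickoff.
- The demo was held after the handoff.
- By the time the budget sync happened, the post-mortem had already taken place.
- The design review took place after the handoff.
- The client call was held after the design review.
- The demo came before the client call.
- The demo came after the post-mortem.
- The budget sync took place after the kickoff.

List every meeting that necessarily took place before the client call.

Directly stated before the client call: the demo, the design review, and the kickoff.
The handoff reaches the client call via the handoff → the kickoff → the client call.
The post-mortem reaches the client call via the post-mortem → the demo → the client call.
The retro reaches the client call via the retro → the demo → the client call.
No chain forces the onboarding (or any of the others) ahead of the client call.

the demo, the design review, the handoff, the kickoff, the post-mortem, the retro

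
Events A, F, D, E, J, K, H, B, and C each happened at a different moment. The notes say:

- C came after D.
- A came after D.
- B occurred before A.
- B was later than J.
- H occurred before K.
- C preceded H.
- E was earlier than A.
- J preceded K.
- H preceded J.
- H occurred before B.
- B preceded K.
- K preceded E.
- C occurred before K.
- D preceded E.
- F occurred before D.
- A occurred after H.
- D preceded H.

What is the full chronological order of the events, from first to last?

F, D, C, H, J, B, K, E, A

The constraints fix every adjacent pair, so only one ordering works:
F → D → C → H → J → B → K → E → A.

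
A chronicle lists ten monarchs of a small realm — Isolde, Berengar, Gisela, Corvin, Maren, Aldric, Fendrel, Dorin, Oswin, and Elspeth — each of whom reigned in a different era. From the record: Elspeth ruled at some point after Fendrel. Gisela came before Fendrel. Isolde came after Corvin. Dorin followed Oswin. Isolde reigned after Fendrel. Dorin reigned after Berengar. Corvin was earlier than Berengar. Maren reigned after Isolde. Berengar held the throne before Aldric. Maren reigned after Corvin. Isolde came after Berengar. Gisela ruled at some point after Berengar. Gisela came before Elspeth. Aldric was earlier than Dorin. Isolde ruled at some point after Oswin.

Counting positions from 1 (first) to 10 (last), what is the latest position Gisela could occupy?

6

Gisela must come before Elspeth, Fendrel, Isolde, and Maren — 4 rulers forced after them.
Everything else can be placed before Gisela in some valid order, so Gisela can sit as late as position 10 − 4 = 6.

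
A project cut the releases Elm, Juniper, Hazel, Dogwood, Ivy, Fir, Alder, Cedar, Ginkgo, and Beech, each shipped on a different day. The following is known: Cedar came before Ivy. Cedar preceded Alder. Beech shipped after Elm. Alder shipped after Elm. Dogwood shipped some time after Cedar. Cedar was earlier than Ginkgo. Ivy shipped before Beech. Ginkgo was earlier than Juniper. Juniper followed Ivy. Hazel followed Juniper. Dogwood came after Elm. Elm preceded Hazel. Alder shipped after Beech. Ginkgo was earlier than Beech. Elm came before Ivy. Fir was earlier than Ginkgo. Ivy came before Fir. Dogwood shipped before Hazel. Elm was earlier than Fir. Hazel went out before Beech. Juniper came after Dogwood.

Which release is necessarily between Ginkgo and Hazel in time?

Tracing the constraints gives Ginkgo → Juniper → Hazel, so Juniper sits after Ginkgo and before Hazel.
No other release is forced both after Ginkgo and before Hazel.

Juniper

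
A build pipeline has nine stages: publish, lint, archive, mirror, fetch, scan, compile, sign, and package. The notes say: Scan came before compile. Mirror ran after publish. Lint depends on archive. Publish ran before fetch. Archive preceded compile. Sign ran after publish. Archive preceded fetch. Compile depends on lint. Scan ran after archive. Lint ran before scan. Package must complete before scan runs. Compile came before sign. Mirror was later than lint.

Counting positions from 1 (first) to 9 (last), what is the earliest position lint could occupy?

2

Archive must come before lint — 1 forced predecessor.
Nothing else is forced ahead of lint, so its earliest slot is position 1 + 1 = 2.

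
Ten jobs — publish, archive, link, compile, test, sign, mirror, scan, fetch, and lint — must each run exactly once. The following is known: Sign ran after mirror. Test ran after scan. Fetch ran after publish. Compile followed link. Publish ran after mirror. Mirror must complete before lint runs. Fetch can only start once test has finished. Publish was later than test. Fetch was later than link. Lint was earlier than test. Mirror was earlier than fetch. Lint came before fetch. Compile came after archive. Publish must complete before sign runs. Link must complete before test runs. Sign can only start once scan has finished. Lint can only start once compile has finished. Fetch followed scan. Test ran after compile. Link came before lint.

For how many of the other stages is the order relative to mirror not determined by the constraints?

4

Forced after mirror: fetch, lint, publish, sign, and test.
That leaves archive, compile, link, and scan with no forced order relative to mirror — 4.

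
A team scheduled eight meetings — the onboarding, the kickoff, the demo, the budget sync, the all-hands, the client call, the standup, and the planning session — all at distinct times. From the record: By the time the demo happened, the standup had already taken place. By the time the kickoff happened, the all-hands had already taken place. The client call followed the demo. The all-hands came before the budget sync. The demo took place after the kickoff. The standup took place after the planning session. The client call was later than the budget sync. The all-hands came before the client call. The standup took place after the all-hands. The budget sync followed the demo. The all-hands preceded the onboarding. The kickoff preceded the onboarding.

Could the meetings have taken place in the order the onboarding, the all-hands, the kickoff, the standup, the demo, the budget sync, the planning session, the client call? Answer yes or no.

The constraints require the all-hands before the onboarding, but in the proposed sequence the onboarding appears ahead of the all-hands. That one violation is enough.

no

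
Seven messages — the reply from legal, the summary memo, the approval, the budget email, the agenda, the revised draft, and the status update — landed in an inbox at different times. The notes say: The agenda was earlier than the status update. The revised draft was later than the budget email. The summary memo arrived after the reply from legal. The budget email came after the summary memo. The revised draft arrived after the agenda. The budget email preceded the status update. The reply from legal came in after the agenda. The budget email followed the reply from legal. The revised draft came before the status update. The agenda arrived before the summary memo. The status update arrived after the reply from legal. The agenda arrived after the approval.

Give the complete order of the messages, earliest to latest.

the approval, the agenda, the reply from legal, the summary memo, the budget email, the revised draft, the status update

The constraints fix every adjacent pair, so only one ordering works:
the approval → the agenda → the reply from legal → the summary memo → the budget email → the revised draft → the status update.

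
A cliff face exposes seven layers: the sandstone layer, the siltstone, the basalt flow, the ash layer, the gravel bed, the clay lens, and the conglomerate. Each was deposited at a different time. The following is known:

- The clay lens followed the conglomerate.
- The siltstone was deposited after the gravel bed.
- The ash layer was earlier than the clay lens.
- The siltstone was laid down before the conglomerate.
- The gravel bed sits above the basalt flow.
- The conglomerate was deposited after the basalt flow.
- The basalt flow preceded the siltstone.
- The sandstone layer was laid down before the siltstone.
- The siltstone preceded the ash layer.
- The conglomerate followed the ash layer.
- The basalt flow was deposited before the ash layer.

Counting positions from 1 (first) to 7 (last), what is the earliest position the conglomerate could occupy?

6

The ash layer, the basalt flow, the gravel bed, the sandstone layer, and the siltstone must all come before the conglomerate — 5 forced predecessors.
Nothing else is forced ahead of the conglomerate, so its earliest slot is position 5 + 1 = 6.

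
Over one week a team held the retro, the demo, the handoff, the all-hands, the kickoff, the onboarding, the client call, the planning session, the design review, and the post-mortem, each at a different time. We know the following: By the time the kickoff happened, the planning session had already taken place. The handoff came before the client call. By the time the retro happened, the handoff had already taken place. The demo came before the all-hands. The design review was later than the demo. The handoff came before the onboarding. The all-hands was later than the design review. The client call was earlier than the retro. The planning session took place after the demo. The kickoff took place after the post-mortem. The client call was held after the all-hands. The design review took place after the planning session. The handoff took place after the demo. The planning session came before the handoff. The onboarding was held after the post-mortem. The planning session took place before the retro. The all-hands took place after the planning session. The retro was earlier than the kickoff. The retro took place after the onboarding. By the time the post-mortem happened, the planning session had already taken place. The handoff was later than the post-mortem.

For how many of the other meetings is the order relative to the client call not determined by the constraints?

1

Forced before the client call: the all-hands, the demo, the design review, the handoff, the planning session, and the post-mortem; forced after the client call: the kickoff and the retro.
That leaves the onboarding with no forced order relative to the client call — 1.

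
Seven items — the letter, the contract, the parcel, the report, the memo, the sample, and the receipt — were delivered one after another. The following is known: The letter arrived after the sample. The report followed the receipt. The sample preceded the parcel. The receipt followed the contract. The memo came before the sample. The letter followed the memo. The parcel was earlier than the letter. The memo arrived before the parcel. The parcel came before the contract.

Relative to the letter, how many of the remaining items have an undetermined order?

3

Forced before the letter: the memo, the parcel, and the sample.
That leaves the contract, the receipt, and the report with no forced order relative to the letter — 3.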